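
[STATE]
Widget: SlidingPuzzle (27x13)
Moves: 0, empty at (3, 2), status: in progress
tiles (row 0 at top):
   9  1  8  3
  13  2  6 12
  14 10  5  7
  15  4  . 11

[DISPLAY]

┌────┬────┬────┬────┐      
│  9 │  1 │  8 │  3 │      
├────┼────┼────┼────┤      
│ 13 │  2 │  6 │ 12 │      
├────┼────┼────┼────┤      
│ 14 │ 10 │  5 │  7 │      
├────┼────┼────┼────┤      
│ 15 │  4 │    │ 11 │      
└────┴────┴────┴────┘      
Moves: 0                   
                           
                           
                           


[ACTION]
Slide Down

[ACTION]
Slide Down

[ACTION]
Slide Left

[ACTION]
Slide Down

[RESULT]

┌────┬────┬────┬────┐      
│  9 │  1 │  8 │    │      
├────┼────┼────┼────┤      
│ 13 │  2 │ 12 │  3 │      
├────┼────┼────┼────┤      
│ 14 │ 10 │  6 │  7 │      
├────┼────┼────┼────┤      
│ 15 │  4 │  5 │ 11 │      
└────┴────┴────┴────┘      
Moves: 4                   
                           
                           
                           


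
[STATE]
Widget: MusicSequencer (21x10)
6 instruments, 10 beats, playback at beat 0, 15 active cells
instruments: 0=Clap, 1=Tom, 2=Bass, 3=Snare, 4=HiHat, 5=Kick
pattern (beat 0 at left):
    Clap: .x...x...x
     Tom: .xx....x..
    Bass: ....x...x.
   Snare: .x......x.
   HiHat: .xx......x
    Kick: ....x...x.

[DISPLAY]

      ▼123456789     
  Clap·█···█···█     
   Tom·██····█··     
  Bass····█···█·     
 Snare·█······█·     
 HiHat·██······█     
  Kick····█···█·     
                     
                     
                     


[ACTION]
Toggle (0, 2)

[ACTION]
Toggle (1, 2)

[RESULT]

      ▼123456789     
  Clap·██··█···█     
   Tom·█·····█··     
  Bass····█···█·     
 Snare·█······█·     
 HiHat·██······█     
  Kick····█···█·     
                     
                     
                     


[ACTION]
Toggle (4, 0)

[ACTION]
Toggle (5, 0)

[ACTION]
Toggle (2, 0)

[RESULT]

      ▼123456789     
  Clap·██··█···█     
   Tom·█·····█··     
  Bass█···█···█·     
 Snare·█······█·     
 HiHat███······█     
  Kick█···█···█·     
                     
                     
                     


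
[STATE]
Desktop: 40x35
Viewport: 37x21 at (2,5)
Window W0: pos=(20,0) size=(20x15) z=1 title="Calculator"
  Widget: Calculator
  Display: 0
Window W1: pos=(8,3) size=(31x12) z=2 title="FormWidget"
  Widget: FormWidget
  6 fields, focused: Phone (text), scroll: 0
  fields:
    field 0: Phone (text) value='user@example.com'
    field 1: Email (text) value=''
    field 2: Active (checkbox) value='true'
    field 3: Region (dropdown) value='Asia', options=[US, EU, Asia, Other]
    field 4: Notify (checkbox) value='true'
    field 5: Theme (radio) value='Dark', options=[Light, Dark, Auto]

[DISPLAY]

      ┠─────────────────────────────┨
      ┃> Phone:      [user@example.]┃
      ┃  Email:      [             ]┃
      ┃  Active:     [x]            ┃
      ┃  Region:     [Asia        ▼]┃
      ┃  Notify:     [x]            ┃
      ┃  Theme:      ( ) Light  (●) ┃
      ┃                             ┃
      ┃                             ┃
      ┗━━━━━━━━━━━━━━━━━━━━━━━━━━━━━┛
                                     
                                     
                                     
                                     
                                     
                                     
                                     
                                     
                                     
                                     
                                     


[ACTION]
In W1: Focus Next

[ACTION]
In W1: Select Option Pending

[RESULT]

      ┠─────────────────────────────┨
      ┃  Phone:      [user@example.]┃
      ┃> Email:      [             ]┃
      ┃  Active:     [x]            ┃
      ┃  Region:     [Asia        ▼]┃
      ┃  Notify:     [x]            ┃
      ┃  Theme:      ( ) Light  (●) ┃
      ┃                             ┃
      ┃                             ┃
      ┗━━━━━━━━━━━━━━━━━━━━━━━━━━━━━┛
                                     
                                     
                                     
                                     
                                     
                                     
                                     
                                     
                                     
                                     
                                     


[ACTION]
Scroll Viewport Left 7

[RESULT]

        ┠────────────────────────────
        ┃  Phone:      [user@example.
        ┃> Email:      [             
        ┃  Active:     [x]           
        ┃  Region:     [Asia        ▼
        ┃  Notify:     [x]           
        ┃  Theme:      ( ) Light  (●)
        ┃                            
        ┃                            
        ┗━━━━━━━━━━━━━━━━━━━━━━━━━━━━
                                     
                                     
                                     
                                     
                                     
                                     
                                     
                                     
                                     
                                     
                                     


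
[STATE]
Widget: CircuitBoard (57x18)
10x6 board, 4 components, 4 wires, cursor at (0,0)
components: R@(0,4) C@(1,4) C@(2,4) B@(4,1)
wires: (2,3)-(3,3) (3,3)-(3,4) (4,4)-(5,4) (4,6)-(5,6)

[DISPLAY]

   0 1 2 3 4 5 6 7 8 9                                   
0  [.]              R                                    
                                                         
1                   C                                    
                                                         
2               ·   C                                    
                │                                        
3               · ─ ·                                    
                                                         
4       B           ·       ·                            
                    │       │                            
5                   ·       ·                            
Cursor: (0,0)                                            
                                                         
                                                         
                                                         
                                                         
                                                         


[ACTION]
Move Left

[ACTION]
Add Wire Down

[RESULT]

   0 1 2 3 4 5 6 7 8 9                                   
0  [.]              R                                    
    │                                                    
1   ·               C                                    
                                                         
2               ·   C                                    
                │                                        
3               · ─ ·                                    
                                                         
4       B           ·       ·                            
                    │       │                            
5                   ·       ·                            
Cursor: (0,0)                                            
                                                         
                                                         
                                                         
                                                         
                                                         


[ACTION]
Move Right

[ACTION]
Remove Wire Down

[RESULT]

   0 1 2 3 4 5 6 7 8 9                                   
0   ·  [.]          R                                    
    │                                                    
1   ·               C                                    
                                                         
2               ·   C                                    
                │                                        
3               · ─ ·                                    
                                                         
4       B           ·       ·                            
                    │       │                            
5                   ·       ·                            
Cursor: (0,1)                                            
                                                         
                                                         
                                                         
                                                         
                                                         


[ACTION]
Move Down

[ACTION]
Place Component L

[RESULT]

   0 1 2 3 4 5 6 7 8 9                                   
0   ·               R                                    
    │                                                    
1   ·  [L]          C                                    
                                                         
2               ·   C                                    
                │                                        
3               · ─ ·                                    
                                                         
4       B           ·       ·                            
                    │       │                            
5                   ·       ·                            
Cursor: (1,1)                                            
                                                         
                                                         
                                                         
                                                         
                                                         


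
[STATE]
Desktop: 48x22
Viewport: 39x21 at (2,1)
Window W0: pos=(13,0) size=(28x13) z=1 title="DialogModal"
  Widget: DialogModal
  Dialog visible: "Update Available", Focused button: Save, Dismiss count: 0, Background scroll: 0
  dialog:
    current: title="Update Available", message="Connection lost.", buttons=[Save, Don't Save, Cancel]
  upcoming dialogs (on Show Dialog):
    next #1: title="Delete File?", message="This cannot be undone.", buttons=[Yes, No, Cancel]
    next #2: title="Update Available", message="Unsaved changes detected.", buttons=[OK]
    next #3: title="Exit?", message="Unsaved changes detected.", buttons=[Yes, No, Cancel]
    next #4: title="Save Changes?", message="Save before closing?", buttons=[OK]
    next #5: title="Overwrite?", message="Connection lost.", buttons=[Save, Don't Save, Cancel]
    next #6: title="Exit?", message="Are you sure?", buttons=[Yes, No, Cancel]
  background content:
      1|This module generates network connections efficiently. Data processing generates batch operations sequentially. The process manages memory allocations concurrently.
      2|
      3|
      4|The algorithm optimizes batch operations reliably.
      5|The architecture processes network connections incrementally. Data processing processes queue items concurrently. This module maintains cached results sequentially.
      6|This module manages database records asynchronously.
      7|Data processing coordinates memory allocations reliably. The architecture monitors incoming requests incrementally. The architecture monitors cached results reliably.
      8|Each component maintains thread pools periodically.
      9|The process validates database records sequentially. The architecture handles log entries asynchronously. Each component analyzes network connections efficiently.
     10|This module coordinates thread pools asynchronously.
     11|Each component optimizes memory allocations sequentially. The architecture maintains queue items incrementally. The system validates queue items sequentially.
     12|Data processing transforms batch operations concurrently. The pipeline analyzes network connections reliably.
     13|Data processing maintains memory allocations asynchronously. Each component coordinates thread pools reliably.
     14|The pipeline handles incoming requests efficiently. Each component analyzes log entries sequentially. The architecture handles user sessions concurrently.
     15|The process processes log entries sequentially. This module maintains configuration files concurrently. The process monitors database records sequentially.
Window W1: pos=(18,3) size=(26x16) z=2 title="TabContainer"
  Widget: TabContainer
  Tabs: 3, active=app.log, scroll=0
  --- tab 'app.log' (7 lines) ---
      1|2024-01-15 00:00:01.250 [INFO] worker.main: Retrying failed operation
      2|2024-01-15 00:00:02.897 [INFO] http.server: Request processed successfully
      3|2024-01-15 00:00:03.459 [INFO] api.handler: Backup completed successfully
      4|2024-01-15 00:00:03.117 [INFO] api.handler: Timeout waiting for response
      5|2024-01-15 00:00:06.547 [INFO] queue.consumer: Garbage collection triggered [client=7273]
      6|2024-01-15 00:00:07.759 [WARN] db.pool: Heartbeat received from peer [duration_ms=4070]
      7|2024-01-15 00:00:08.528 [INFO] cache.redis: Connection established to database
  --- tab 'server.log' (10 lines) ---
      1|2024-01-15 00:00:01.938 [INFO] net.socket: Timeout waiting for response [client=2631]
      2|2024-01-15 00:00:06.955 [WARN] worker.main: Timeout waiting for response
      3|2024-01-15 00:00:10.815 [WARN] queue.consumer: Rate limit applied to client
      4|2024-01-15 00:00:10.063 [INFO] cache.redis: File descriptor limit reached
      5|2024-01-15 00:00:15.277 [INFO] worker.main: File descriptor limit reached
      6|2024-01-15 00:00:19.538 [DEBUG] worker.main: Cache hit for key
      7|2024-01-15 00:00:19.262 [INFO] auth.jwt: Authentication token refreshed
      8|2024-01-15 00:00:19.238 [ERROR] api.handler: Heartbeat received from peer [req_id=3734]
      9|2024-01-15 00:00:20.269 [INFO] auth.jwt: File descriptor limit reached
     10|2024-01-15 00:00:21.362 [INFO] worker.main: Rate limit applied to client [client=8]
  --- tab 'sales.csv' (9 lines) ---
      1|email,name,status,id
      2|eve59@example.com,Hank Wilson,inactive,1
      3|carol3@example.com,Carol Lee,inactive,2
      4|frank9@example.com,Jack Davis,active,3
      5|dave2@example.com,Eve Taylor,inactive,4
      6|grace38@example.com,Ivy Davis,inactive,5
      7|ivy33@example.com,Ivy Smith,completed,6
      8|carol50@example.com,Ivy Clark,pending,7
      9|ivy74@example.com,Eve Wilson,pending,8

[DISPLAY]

           ┃ DialogModal              ┃
           ┠──────────────────────────┨
           ┃This┏━━━━━━━━━━━━━━━━━━━━━━
           ┃    ┃ TabContainer         
           ┃  ┌─┠──────────────────────
           ┃Th│ ┃[app.log]│ server.log 
           ┃Th│ ┃──────────────────────
           ┃Th│[┃2024-01-15 00:00:01.25
           ┃Da└─┃2024-01-15 00:00:02.89
           ┃Each┃2024-01-15 00:00:03.45
           ┃The ┃2024-01-15 00:00:03.11
           ┗━━━━┃2024-01-15 00:00:06.54
                ┃2024-01-15 00:00:07.75
                ┃2024-01-15 00:00:08.52
                ┃                      
                ┃                      
                ┃                      
                ┗━━━━━━━━━━━━━━━━━━━━━━
                                       
                                       
                                       


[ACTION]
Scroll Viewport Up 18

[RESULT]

           ┏━━━━━━━━━━━━━━━━━━━━━━━━━━┓
           ┃ DialogModal              ┃
           ┠──────────────────────────┨
           ┃This┏━━━━━━━━━━━━━━━━━━━━━━
           ┃    ┃ TabContainer         
           ┃  ┌─┠──────────────────────
           ┃Th│ ┃[app.log]│ server.log 
           ┃Th│ ┃──────────────────────
           ┃Th│[┃2024-01-15 00:00:01.25
           ┃Da└─┃2024-01-15 00:00:02.89
           ┃Each┃2024-01-15 00:00:03.45
           ┃The ┃2024-01-15 00:00:03.11
           ┗━━━━┃2024-01-15 00:00:06.54
                ┃2024-01-15 00:00:07.75
                ┃2024-01-15 00:00:08.52
                ┃                      
                ┃                      
                ┃                      
                ┗━━━━━━━━━━━━━━━━━━━━━━
                                       
                                       


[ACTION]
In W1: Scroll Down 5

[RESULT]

           ┏━━━━━━━━━━━━━━━━━━━━━━━━━━┓
           ┃ DialogModal              ┃
           ┠──────────────────────────┨
           ┃This┏━━━━━━━━━━━━━━━━━━━━━━
           ┃    ┃ TabContainer         
           ┃  ┌─┠──────────────────────
           ┃Th│ ┃[app.log]│ server.log 
           ┃Th│ ┃──────────────────────
           ┃Th│[┃2024-01-15 00:00:07.75
           ┃Da└─┃2024-01-15 00:00:08.52
           ┃Each┃                      
           ┃The ┃                      
           ┗━━━━┃                      
                ┃                      
                ┃                      
                ┃                      
                ┃                      
                ┃                      
                ┗━━━━━━━━━━━━━━━━━━━━━━
                                       
                                       


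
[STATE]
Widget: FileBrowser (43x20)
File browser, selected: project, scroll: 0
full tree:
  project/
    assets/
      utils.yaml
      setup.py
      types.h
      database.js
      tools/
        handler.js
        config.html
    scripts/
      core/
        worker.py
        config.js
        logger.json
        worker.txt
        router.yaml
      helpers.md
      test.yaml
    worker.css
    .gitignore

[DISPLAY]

> [-] project/                             
    [+] assets/                            
    [+] scripts/                           
    worker.css                             
    .gitignore                             
                                           
                                           
                                           
                                           
                                           
                                           
                                           
                                           
                                           
                                           
                                           
                                           
                                           
                                           
                                           


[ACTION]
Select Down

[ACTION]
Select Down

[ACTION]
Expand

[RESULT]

  [-] project/                             
    [+] assets/                            
  > [-] scripts/                           
      [+] core/                            
      helpers.md                           
      test.yaml                            
    worker.css                             
    .gitignore                             
                                           
                                           
                                           
                                           
                                           
                                           
                                           
                                           
                                           
                                           
                                           
                                           


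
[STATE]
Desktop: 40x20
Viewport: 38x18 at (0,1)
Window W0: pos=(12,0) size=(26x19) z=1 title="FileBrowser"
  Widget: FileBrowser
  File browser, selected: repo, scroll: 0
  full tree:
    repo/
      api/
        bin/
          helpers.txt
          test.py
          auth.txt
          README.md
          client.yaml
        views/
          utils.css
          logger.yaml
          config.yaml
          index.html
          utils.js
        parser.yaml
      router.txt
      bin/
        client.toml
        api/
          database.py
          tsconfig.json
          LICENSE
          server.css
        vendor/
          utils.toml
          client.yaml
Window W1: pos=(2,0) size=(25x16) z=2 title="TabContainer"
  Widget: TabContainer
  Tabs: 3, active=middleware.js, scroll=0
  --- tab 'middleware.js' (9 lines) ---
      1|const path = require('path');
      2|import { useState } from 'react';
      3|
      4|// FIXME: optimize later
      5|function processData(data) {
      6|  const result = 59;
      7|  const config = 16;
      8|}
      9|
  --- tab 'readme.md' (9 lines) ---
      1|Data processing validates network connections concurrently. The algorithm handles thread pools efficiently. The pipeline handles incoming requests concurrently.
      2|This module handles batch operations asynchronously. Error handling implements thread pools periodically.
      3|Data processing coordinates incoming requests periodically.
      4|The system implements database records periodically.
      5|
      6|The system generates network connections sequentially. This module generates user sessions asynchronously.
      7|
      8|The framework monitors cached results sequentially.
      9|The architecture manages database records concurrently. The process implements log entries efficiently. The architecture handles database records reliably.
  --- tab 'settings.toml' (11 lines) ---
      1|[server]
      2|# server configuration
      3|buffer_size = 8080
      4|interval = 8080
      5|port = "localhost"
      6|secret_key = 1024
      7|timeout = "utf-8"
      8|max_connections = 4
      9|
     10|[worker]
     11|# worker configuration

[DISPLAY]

  ┃ TabContainer          ┃          ┃
  ┠───────────────────────┨──────────┨
  ┃[middleware.js]│ readme┃          ┃
  ┃───────────────────────┃          ┃
  ┃const path = require('p┃          ┃
  ┃import { useState } fro┃          ┃
  ┃                       ┃          ┃
  ┃// FIXME: optimize late┃          ┃
  ┃function processData(da┃          ┃
  ┃  const result = 59;   ┃          ┃
  ┃  const config = 16;   ┃          ┃
  ┃}                      ┃          ┃
  ┃                       ┃          ┃
  ┃                       ┃          ┃
  ┗━━━━━━━━━━━━━━━━━━━━━━━┛          ┃
            ┃                        ┃
            ┃                        ┃
            ┗━━━━━━━━━━━━━━━━━━━━━━━━┛


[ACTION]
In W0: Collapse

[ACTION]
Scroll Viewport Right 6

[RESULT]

┃ TabContainer          ┃          ┃  
┠───────────────────────┨──────────┨  
┃[middleware.js]│ readme┃          ┃  
┃───────────────────────┃          ┃  
┃const path = require('p┃          ┃  
┃import { useState } fro┃          ┃  
┃                       ┃          ┃  
┃// FIXME: optimize late┃          ┃  
┃function processData(da┃          ┃  
┃  const result = 59;   ┃          ┃  
┃  const config = 16;   ┃          ┃  
┃}                      ┃          ┃  
┃                       ┃          ┃  
┃                       ┃          ┃  
┗━━━━━━━━━━━━━━━━━━━━━━━┛          ┃  
          ┃                        ┃  
          ┃                        ┃  
          ┗━━━━━━━━━━━━━━━━━━━━━━━━┛  


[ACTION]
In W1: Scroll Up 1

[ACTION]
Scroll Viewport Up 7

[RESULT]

┏━━━━━━━━━━━━━━━━━━━━━━━┓━━━━━━━━━━┓  
┃ TabContainer          ┃          ┃  
┠───────────────────────┨──────────┨  
┃[middleware.js]│ readme┃          ┃  
┃───────────────────────┃          ┃  
┃const path = require('p┃          ┃  
┃import { useState } fro┃          ┃  
┃                       ┃          ┃  
┃// FIXME: optimize late┃          ┃  
┃function processData(da┃          ┃  
┃  const result = 59;   ┃          ┃  
┃  const config = 16;   ┃          ┃  
┃}                      ┃          ┃  
┃                       ┃          ┃  
┃                       ┃          ┃  
┗━━━━━━━━━━━━━━━━━━━━━━━┛          ┃  
          ┃                        ┃  
          ┃                        ┃  


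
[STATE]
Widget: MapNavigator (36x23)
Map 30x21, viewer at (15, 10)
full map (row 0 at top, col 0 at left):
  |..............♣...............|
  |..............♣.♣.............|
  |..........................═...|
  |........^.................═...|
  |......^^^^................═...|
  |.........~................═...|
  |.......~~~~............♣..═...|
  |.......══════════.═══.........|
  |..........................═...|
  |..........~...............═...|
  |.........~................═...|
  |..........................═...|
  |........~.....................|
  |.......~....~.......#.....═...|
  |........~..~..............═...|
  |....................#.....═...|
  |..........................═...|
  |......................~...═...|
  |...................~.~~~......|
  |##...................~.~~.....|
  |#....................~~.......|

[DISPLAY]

                                    
   ..............♣...............   
   ..............♣.♣.............   
   ..........................═...   
   ........^.................═...   
   ......^^^^................═...   
   .........~................═...   
   .......~~~~............♣..═...   
   .......══════════.═══.........   
   ..........................═...   
   ..........~...............═...   
   .........~.....@..........═...   
   ..........................═...   
   ........~.....................   
   .......~....~.......#.....═...   
   ........~..~..............═...   
   ....................#.....═...   
   ..........................═...   
   ......................~...═...   
   ...................~.~~~......   
   ##...................~.~~.....   
   #....................~~.......   
                                    


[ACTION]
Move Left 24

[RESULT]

                                    
                  ..............♣...
                  ..............♣.♣.
                  ..................
                  ........^.........
                  ......^^^^........
                  .........~........
                  .......~~~~.......
                  .......══════════.
                  ..................
                  ..........~.......
                  @........~........
                  ..................
                  ........~.........
                  .......~....~.....
                  ........~..~......
                  ..................
                  ..................
                  ..................
                  ..................
                  ##................
                  #.................
                                    


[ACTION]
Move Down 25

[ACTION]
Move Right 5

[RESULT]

             ..........~............
             .........~.............
             .......................
             ........~..............
             .......~....~.......#..
             ........~..~...........
             ....................#..
             .......................
             ......................~
             ...................~.~~
             ##...................~.
             #....@...............~~
                                    
                                    
                                    
                                    
                                    
                                    
                                    
                                    
                                    
                                    
                                    


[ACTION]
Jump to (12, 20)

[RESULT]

      ..........~...............═...
      .........~................═...
      ..........................═...
      ........~.....................
      .......~....~.......#.....═...
      ........~..~..............═...
      ....................#.....═...
      ..........................═...
      ......................~...═...
      ...................~.~~~......
      ##...................~.~~.....
      #...........@........~~.......
                                    
                                    
                                    
                                    
                                    
                                    
                                    
                                    
                                    
                                    
                                    


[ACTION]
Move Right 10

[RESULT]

......~...............═...          
.....~................═...          
......................═...          
....~.....................          
...~....~.......#.....═...          
....~..~..............═...          
................#.....═...          
......................═...          
..................~...═...          
...............~.~~~......          
.................~.~~.....          
.................~@.......          
                                    
                                    
                                    
                                    
                                    
                                    
                                    
                                    
                                    
                                    
                                    


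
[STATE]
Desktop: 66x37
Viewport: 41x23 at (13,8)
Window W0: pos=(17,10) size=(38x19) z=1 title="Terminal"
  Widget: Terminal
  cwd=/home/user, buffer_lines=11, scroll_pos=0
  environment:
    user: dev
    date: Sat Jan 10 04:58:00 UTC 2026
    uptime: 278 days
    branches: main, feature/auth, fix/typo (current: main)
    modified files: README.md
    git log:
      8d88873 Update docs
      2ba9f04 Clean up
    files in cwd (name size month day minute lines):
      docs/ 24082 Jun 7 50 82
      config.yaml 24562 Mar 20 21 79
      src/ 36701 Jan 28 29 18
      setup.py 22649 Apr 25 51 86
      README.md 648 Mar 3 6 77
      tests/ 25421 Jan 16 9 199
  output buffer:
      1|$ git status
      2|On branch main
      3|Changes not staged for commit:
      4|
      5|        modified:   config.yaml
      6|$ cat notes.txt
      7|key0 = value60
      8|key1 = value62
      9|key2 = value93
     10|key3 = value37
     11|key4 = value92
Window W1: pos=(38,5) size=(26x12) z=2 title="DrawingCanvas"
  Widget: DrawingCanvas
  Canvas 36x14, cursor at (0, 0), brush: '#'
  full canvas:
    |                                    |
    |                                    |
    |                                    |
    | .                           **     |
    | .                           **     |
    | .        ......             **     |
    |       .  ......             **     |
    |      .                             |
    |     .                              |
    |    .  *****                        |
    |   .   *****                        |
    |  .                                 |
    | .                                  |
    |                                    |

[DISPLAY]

                         ┃+              
                         ┃               
    ┏━━━━━━━━━━━━━━━━━━━━┃               
    ┃ Terminal           ┃ .             
    ┠────────────────────┃ .             
    ┃$ git status        ┃ .        .....
    ┃On branch main      ┃       .  .....
    ┃Changes not staged f┃      .        
    ┃                    ┗━━━━━━━━━━━━━━━
    ┃        modified:   config.yaml     
    ┃$ cat notes.txt                     
    ┃key0 = value60                      
    ┃key1 = value62                      
    ┃key2 = value93                      
    ┃key3 = value37                      
    ┃key4 = value92                      
    ┃$ █                                 
    ┃                                    
    ┃                                    
    ┃                                    
    ┗━━━━━━━━━━━━━━━━━━━━━━━━━━━━━━━━━━━━
                                         
                                         


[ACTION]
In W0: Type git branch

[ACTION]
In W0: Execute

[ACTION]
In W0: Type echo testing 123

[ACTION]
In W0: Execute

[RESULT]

                         ┃+              
                         ┃               
    ┏━━━━━━━━━━━━━━━━━━━━┃               
    ┃ Terminal           ┃ .             
    ┠────────────────────┃ .             
    ┃                    ┃ .        .....
    ┃        modified:   ┃       .  .....
    ┃$ cat notes.txt     ┃      .        
    ┃key0 = value60      ┗━━━━━━━━━━━━━━━
    ┃key1 = value62                      
    ┃key2 = value93                      
    ┃key3 = value37                      
    ┃key4 = value92                      
    ┃$ git branch                        
    ┃* main                              
    ┃  feature/auth                      
    ┃  fix/typo                          
    ┃$ echo testing 123                  
    ┃testing 123                         
    ┃$ █                                 
    ┗━━━━━━━━━━━━━━━━━━━━━━━━━━━━━━━━━━━━
                                         
                                         


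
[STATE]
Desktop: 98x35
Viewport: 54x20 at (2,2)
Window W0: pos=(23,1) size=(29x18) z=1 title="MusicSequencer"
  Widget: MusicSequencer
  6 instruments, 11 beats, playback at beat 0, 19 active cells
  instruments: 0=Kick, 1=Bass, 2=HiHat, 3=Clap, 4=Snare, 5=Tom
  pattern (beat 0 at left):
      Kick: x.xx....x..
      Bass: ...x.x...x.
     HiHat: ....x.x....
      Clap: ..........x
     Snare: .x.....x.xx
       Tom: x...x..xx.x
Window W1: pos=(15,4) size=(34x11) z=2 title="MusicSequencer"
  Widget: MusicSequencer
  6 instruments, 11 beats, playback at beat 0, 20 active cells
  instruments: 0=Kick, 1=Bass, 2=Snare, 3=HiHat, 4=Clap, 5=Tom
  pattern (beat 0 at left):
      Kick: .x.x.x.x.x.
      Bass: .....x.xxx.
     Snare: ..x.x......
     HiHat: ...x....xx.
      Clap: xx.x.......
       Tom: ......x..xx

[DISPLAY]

                     ┃ MusicSequencer            ┃    
                     ┠───────────────────────────┨    
             ┏━━━━━━━━━━━━━━━━━━━━━━━━━━━━━━━━┓  ┃    
             ┃ MusicSequencer                 ┃  ┃    
             ┠────────────────────────────────┨  ┃    
             ┃      ▼1234567890               ┃  ┃    
             ┃  Kick·█·█·█·█·█·               ┃  ┃    
             ┃  Bass·····█·███·               ┃  ┃    
             ┃ Snare··█·█······               ┃  ┃    
             ┃ HiHat···█····██·               ┃  ┃    
             ┃  Clap██·█·······               ┃  ┃    
             ┃   Tom······█··██               ┃  ┃    
             ┗━━━━━━━━━━━━━━━━━━━━━━━━━━━━━━━━┛  ┃    
                     ┃                           ┃    
                     ┃                           ┃    
                     ┃                           ┃    
                     ┗━━━━━━━━━━━━━━━━━━━━━━━━━━━┛    
                                                      
                                                      
                                                      


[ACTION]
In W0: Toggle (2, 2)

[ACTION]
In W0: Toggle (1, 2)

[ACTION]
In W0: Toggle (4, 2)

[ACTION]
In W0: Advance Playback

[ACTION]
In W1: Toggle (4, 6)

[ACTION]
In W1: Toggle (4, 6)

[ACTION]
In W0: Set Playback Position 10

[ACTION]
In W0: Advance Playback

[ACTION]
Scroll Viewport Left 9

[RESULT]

                       ┃ MusicSequencer            ┃  
                       ┠───────────────────────────┨  
               ┏━━━━━━━━━━━━━━━━━━━━━━━━━━━━━━━━┓  ┃  
               ┃ MusicSequencer                 ┃  ┃  
               ┠────────────────────────────────┨  ┃  
               ┃      ▼1234567890               ┃  ┃  
               ┃  Kick·█·█·█·█·█·               ┃  ┃  
               ┃  Bass·····█·███·               ┃  ┃  
               ┃ Snare··█·█······               ┃  ┃  
               ┃ HiHat···█····██·               ┃  ┃  
               ┃  Clap██·█·······               ┃  ┃  
               ┃   Tom······█··██               ┃  ┃  
               ┗━━━━━━━━━━━━━━━━━━━━━━━━━━━━━━━━┛  ┃  
                       ┃                           ┃  
                       ┃                           ┃  
                       ┃                           ┃  
                       ┗━━━━━━━━━━━━━━━━━━━━━━━━━━━┛  
                                                      
                                                      
                                                      
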